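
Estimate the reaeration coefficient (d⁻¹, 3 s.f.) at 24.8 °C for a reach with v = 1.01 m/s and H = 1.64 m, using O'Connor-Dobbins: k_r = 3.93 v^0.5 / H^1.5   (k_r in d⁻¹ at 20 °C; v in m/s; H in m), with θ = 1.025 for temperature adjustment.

k_r ≈ 2.12 d⁻¹

k_r(20) = 3.93 × 1.01^0.5 / 1.64^1.5 = 3.93 × 1.005 / 2.100 = 1.881 d⁻¹.
k_r(24.8) = 1.881 × 1.025^(24.8−20) = 1.881 × 1.126 = 2.117 d⁻¹.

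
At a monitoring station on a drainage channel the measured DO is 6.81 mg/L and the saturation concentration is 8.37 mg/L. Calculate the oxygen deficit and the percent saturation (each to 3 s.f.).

D ≈ 1.56 mg/L; 81.4 % saturation

D = C_s − C = 8.37 − 6.81 = 1.56 mg/L.
% saturation = 6.81/8.37 × 100 = 81.4 %.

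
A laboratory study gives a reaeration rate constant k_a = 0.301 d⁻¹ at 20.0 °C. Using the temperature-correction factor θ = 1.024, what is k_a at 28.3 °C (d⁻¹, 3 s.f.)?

k_a(T₂) = k_a(T₁) · θ^(T₂−T₁) = 0.301 × 1.024^(28.3−20.0)
= 0.301 × 1.024^8.30 = 0.301 × 1.218 = 0.3665 d⁻¹.

k_a ≈ 0.366 d⁻¹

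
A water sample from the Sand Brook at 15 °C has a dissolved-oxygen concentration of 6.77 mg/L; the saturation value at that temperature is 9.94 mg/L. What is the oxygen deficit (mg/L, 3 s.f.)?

D = C_s − C = 9.94 − 6.77 = 3.17 mg/L.

D ≈ 3.17 mg/L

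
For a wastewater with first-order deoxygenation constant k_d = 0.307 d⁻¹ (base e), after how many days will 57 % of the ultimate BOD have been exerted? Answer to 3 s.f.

y/L₀ = 1 − e^(−k_d t) = 0.57 ⇒ e^(−k_d t) = 0.430
t = −ln(0.430) / 0.307 = 0.8440 / 0.307 = 2.749 d.

t ≈ 2.75 d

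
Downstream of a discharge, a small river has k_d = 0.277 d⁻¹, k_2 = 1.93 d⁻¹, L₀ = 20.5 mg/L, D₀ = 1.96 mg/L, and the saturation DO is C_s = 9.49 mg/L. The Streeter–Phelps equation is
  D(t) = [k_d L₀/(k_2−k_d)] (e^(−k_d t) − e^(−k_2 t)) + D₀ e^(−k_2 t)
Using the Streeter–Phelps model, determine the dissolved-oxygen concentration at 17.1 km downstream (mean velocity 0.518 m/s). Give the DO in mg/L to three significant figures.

DO ≈ 7.11 mg/L

Travel time t = x/v = 17.1 km / (0.518 m/s) = 17100 m / 0.518 m/s = 33010 s = 0.3821 d.
k_d L₀/(k_2−k_d) = 0.277×20.5/(1.93−0.277) = 5.679/1.653 = 3.435 mg/L.
e^(−k_d t) = e^(−0.277×0.3821) = 0.8996; e^(−k_2 t) = e^(−1.93×0.3821) = 0.4784.
D = 3.435 × (0.8996 − 0.4784) + 1.96 × 0.4784 = 1.447 + 0.9376 = 2.385 mg/L.
DO = C_s − D = 9.49 − 2.385 = 7.105 mg/L.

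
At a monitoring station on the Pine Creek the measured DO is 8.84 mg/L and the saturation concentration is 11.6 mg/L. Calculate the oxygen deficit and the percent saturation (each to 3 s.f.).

D = C_s − C = 11.6 − 8.84 = 2.76 mg/L.
% saturation = 8.84/11.6 × 100 = 76.2 %.

D ≈ 2.76 mg/L; 76.2 % saturation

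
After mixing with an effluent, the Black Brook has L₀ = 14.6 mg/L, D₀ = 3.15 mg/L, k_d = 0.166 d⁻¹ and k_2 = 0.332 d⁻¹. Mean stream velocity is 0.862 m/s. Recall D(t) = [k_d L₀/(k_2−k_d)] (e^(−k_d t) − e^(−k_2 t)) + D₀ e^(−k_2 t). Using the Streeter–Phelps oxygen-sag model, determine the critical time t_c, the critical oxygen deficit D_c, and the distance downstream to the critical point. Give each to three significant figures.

t_c ≈ 2.71 d; D_c ≈ 4.65 mg/L; x_c ≈ 202 km

With k_2/k_d = 2.000 and 1 − D₀(k_2−k_d)/(k_d L₀) = 0.7842,
t_c = ln(2.000 × 0.7842) / (0.332 − 0.166) = ln(1.568) / 0.1660 = 0.4501/0.1660 = 2.712 d.
L(t_c) = L₀ e^(−k_d t_c) = 14.6 × 0.6376 = 9.308 mg/L, and at the critical point k_2 D_c = k_d L, so D_c = (0.166/0.332) × 9.308 = 4.654 mg/L.
x_c = v t_c = 0.862 m/s × 2.712 d × 86400 s/d = 201900 m ≈ 202 km.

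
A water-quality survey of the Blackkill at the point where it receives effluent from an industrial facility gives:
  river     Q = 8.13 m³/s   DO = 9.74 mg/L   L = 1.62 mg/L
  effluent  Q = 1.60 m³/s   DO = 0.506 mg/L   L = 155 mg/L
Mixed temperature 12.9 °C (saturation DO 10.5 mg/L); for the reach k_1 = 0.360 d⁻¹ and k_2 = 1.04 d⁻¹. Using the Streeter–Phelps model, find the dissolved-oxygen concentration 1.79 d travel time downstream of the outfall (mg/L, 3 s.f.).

Mixed DO = (8.13×9.74 + 1.60×0.506)/(8.13+1.60) = 80.00/9.730 = 8.222 mg/L.
Mixed L₀ = (8.13×1.62 + 1.60×155)/(9.730) = 261.2/9.730 = 26.84 mg/L.
Initial deficit D₀ = C_s − DO₀ = 10.5 − 8.222 = 2.278 mg/L.
D(1.79) = [0.360×26.84/(1.04−0.360)](e^(−0.360×1.79) − e^(−1.04×1.79)) + 2.278 e^(−1.04×1.79)
= 14.21 × (0.5250 − 0.1554) + 2.278 × 0.1554 = 5.606 mg/L.
DO = 10.5 − 5.606 = 4.894 mg/L.

DO ≈ 4.89 mg/L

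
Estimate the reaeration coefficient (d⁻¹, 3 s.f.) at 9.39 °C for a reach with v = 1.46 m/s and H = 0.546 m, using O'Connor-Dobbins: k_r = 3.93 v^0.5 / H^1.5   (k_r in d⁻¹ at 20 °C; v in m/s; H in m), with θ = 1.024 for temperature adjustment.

k_r ≈ 9.15 d⁻¹

k_r(20) = 3.93 × 1.46^0.5 / 0.546^1.5 = 3.93 × 1.208 / 0.4034 = 11.77 d⁻¹.
k_r(9.39) = 11.77 × 1.024^(9.39−20) = 11.77 × 0.7775 = 9.152 d⁻¹.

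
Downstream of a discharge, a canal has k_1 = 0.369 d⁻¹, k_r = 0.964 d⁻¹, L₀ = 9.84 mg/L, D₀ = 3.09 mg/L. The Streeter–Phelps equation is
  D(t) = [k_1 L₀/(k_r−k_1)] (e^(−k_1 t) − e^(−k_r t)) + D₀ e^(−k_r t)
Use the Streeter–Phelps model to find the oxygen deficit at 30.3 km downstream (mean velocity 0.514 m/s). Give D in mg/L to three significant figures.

D ≈ 3.18 mg/L

Travel time t = x/v = 30.3 km / (0.514 m/s) = 30300 m / 0.514 m/s = 58950 s = 0.6823 d.
k_1 L₀/(k_r−k_1) = 0.369×9.84/(0.964−0.369) = 3.631/0.5950 = 6.102 mg/L.
e^(−k_1 t) = e^(−0.369×0.6823) = 0.7774; e^(−k_r t) = e^(−0.964×0.6823) = 0.5180.
D = 6.102 × (0.7774 − 0.5180) + 3.09 × 0.5180 = 1.583 + 1.601 = 3.184 mg/L.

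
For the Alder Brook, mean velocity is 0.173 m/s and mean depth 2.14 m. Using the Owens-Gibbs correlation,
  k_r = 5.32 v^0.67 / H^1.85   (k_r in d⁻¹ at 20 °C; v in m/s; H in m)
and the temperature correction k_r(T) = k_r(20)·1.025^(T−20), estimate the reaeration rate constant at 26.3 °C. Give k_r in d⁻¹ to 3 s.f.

k_r(20) = 5.32 × 0.173^0.67 / 2.14^1.85 = 5.32 × 0.3087 / 4.086 = 0.4019 d⁻¹.
k_r(26.3) = 0.4019 × 1.025^(26.3−20) = 0.4019 × 1.168 = 0.4696 d⁻¹.

k_r ≈ 0.470 d⁻¹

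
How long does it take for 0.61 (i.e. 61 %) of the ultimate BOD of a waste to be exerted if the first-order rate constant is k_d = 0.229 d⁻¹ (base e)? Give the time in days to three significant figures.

t ≈ 4.11 d

y/L₀ = 1 − e^(−k_d t) = 0.61 ⇒ e^(−k_d t) = 0.390
t = −ln(0.390) / 0.229 = 0.9416 / 0.229 = 4.112 d.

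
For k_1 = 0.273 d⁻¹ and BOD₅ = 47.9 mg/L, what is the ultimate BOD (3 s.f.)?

L₀ ≈ 64.3 mg/L

BOD₅ = L₀(1 − e^(−5k_1)) ⇒ L₀ = BOD₅ / (1 − e^(−5×0.273))
= 47.9 / (1 − 0.2554) = 47.9 / 0.7446 = 64.33 mg/L.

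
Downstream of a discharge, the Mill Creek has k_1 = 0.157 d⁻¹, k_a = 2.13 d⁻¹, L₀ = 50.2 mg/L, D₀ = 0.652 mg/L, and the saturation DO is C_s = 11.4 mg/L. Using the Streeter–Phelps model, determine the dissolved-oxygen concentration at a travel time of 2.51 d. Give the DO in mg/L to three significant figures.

k_1 L₀/(k_a−k_1) = 0.157×50.2/(2.13−0.157) = 7.881/1.973 = 3.995 mg/L.
e^(−k_1 t) = e^(−0.157×2.510) = 0.6743; e^(−k_a t) = e^(−2.13×2.510) = 0.004766.
D = 3.995 × (0.6743 − 0.004766) + 0.652 × 0.004766 = 2.675 + 0.003107 = 2.678 mg/L.
DO = C_s − D = 11.4 − 2.678 = 8.722 mg/L.

DO ≈ 8.72 mg/L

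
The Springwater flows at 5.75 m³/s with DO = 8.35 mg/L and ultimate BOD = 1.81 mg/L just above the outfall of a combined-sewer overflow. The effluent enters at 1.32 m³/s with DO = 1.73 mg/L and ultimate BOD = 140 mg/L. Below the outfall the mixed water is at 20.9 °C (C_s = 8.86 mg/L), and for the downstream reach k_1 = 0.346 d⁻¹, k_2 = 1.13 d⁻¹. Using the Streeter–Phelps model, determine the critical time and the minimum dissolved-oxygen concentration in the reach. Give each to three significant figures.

t_c ≈ 1.31 d; minimum DO ≈ 3.49 mg/L

Mixed DO = (5.75×8.35 + 1.32×1.73)/(5.75+1.32) = 50.30/7.070 = 7.114 mg/L.
Mixed L₀ = (5.75×1.81 + 1.32×140)/(7.070) = 195.2/7.070 = 27.61 mg/L.
Initial deficit D₀ = C_s − DO₀ = 8.86 − 7.114 = 1.746 mg/L.
t_c = (1/0.7840) ln[(1.13/0.346)(1 − 1.746×0.7840/(0.346×27.61))] = 1.276 × ln(2.798) = 1.312 d.
D_c = (0.346/1.13) × 27.61 × e^(−0.346×1.312) = 0.3062 × 27.61 × 0.6350 = 5.369 mg/L.
Minimum DO = 8.86 − 5.369 = 3.491 mg/L.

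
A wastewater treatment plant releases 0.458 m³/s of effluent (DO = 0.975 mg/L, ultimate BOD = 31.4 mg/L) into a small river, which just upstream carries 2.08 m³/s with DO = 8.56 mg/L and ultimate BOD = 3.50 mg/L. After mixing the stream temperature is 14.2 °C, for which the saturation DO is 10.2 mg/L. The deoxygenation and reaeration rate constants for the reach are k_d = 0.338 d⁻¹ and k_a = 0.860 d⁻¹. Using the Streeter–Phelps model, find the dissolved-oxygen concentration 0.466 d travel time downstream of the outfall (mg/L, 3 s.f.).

Mixed DO = (2.08×8.56 + 0.458×0.975)/(2.08+0.458) = 18.25/2.538 = 7.191 mg/L.
Mixed L₀ = (2.08×3.50 + 0.458×31.4)/(2.538) = 21.66/2.538 = 8.535 mg/L.
Initial deficit D₀ = C_s − DO₀ = 10.2 − 7.191 = 3.009 mg/L.
D(0.466) = [0.338×8.535/(0.860−0.338)](e^(−0.338×0.466) − e^(−0.860×0.466)) + 3.009 e^(−0.860×0.466)
= 5.526 × (0.8543 − 0.6698) + 3.009 × 0.6698 = 3.035 mg/L.
DO = 10.2 − 3.035 = 7.165 mg/L.

DO ≈ 7.17 mg/L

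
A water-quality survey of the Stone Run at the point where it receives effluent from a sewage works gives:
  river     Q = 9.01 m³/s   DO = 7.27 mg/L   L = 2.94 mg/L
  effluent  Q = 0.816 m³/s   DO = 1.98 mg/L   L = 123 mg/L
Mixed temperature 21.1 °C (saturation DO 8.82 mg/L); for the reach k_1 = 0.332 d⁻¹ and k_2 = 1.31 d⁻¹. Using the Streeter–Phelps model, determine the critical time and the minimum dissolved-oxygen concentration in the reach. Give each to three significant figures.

t_c ≈ 0.785 d; minimum DO ≈ 6.30 mg/L

Mixed DO = (9.01×7.27 + 0.816×1.98)/(9.01+0.816) = 67.12/9.826 = 6.831 mg/L.
Mixed L₀ = (9.01×2.94 + 0.816×123)/(9.826) = 126.9/9.826 = 12.91 mg/L.
Initial deficit D₀ = C_s − DO₀ = 8.82 − 6.831 = 1.989 mg/L.
t_c = (1/0.9780) ln[(1.31/0.332)(1 − 1.989×0.9780/(0.332×12.91))] = 1.022 × ln(2.155) = 0.7850 d.
D_c = (0.332/1.31) × 12.91 × e^(−0.332×0.7850) = 0.2534 × 12.91 × 0.7706 = 2.521 mg/L.
Minimum DO = 8.82 − 2.521 = 6.299 mg/L.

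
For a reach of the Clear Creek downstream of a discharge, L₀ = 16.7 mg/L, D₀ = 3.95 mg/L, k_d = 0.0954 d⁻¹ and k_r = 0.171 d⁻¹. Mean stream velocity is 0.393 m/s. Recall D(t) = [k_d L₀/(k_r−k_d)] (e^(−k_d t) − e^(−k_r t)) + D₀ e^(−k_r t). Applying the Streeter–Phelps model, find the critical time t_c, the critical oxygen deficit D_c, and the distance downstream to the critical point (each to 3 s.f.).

With k_r/k_d = 1.792 and 1 − D₀(k_r−k_d)/(k_d L₀) = 0.8126,
t_c = ln(1.792 × 0.8126) / (0.171 − 0.0954) = ln(1.456) / 0.07560 = 0.3760/0.07560 = 4.974 d.
D_c = (k_d/k_r) L₀ e^(−k_d t_c) = (0.0954/0.171) × 16.7 × e^(−0.0954×4.974) = 0.5579 × 16.7 × 0.6222 = 5.797 mg/L.
x_c = v t_c = 0.393 m/s × 4.974 d × 86400 s/d = 168900 m ≈ 169 km.

t_c ≈ 4.97 d; D_c ≈ 5.80 mg/L; x_c ≈ 169 km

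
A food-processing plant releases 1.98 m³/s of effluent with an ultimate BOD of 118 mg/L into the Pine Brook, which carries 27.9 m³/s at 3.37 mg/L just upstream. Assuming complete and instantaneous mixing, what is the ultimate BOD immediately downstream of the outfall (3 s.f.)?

Flow-weighted mixing: C = (Q_r C_r + Q_w C_w)/(Q_r + Q_w)
= (27.9×3.37 + 1.98×118)/(27.9 + 1.98) = 327.7/29.88 = 10.97 mg/L.

11.0 mg/L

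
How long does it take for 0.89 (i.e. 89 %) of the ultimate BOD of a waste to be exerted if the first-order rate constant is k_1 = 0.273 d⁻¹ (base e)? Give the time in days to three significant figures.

t ≈ 8.09 d

y/L₀ = 1 − e^(−k_1 t) = 0.89 ⇒ e^(−k_1 t) = 0.110
t = −ln(0.110) / 0.273 = 2.207 / 0.273 = 8.085 d.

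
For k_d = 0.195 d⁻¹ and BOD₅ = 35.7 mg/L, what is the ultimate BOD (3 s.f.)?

L₀ ≈ 57.3 mg/L

BOD₅ = L₀(1 − e^(−5k_d)) ⇒ L₀ = BOD₅ / (1 − e^(−5×0.195))
= 35.7 / (1 − 0.3772) = 35.7 / 0.6228 = 57.32 mg/L.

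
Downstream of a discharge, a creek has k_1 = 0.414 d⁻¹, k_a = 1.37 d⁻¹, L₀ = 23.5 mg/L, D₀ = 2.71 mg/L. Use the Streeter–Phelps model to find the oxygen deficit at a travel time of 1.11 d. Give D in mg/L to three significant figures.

k_1 L₀/(k_a−k_1) = 0.414×23.5/(1.37−0.414) = 9.729/0.9560 = 10.18 mg/L.
e^(−k_1 t) = e^(−0.414×1.110) = 0.6316; e^(−k_a t) = e^(−1.37×1.110) = 0.2186.
D = 10.18 × (0.6316 − 0.2186) + 2.71 × 0.2186 = 4.203 + 0.5923 = 4.795 mg/L.

D ≈ 4.80 mg/L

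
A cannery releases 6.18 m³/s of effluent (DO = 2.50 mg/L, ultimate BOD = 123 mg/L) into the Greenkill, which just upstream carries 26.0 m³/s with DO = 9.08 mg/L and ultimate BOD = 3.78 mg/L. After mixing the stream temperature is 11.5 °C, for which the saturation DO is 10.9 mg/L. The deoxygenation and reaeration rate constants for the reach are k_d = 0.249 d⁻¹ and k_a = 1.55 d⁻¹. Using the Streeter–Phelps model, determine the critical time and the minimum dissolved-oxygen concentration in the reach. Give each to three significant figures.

t_c ≈ 0.693 d; minimum DO ≈ 7.29 mg/L

Mixed DO = (26.0×9.08 + 6.18×2.50)/(26.0+6.18) = 251.5/32.18 = 7.816 mg/L.
Mixed L₀ = (26.0×3.78 + 6.18×123)/(32.18) = 858.4/32.18 = 26.68 mg/L.
Initial deficit D₀ = C_s − DO₀ = 10.9 − 7.816 = 3.084 mg/L.
t_c = (1/1.301) ln[(1.55/0.249)(1 − 3.084×1.301/(0.249×26.68))] = 0.7686 × ln(2.465) = 0.6935 d.
D_c = (0.249/1.55) × 26.68 × e^(−0.249×0.6935) = 0.1606 × 26.68 × 0.8414 = 3.606 mg/L.
Minimum DO = 10.9 − 3.606 = 7.294 mg/L.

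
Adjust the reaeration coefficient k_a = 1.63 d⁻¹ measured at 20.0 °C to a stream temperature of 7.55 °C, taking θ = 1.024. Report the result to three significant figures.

k_a ≈ 1.21 d⁻¹

k_a(T₂) = k_a(T₁) · θ^(T₂−T₁) = 1.63 × 1.024^(7.55−20.0)
= 1.63 × 1.024^-12.4 = 1.63 × 0.7443 = 1.213 d⁻¹.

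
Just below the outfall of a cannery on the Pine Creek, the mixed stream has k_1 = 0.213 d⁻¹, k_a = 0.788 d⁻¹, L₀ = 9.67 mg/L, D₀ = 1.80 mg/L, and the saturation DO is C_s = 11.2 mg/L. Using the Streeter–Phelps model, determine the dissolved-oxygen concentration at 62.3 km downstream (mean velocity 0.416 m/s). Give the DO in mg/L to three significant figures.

DO ≈ 9.18 mg/L

Travel time t = x/v = 62.3 km / (0.416 m/s) = 62300 m / 0.416 m/s = 149800 s = 1.733 d.
k_1 L₀/(k_a−k_1) = 0.213×9.67/(0.788−0.213) = 2.060/0.5750 = 3.582 mg/L.
e^(−k_1 t) = e^(−0.213×1.733) = 0.6913; e^(−k_a t) = e^(−0.788×1.733) = 0.2552.
D = 3.582 × (0.6913 − 0.2552) + 1.80 × 0.2552 = 1.562 + 0.4593 = 2.022 mg/L.
DO = C_s − D = 11.2 − 2.022 = 9.178 mg/L.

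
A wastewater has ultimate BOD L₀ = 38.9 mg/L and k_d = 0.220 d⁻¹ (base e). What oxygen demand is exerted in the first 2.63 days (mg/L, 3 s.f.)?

y ≈ 17.1 mg/L

y_t = L₀(1 − e^(−k_d t)) = 38.9 × (1 − e^(−0.220×2.63))
= 38.9 × (1 − 0.5607) = 38.9 × 0.4393 = 17.09 mg/L.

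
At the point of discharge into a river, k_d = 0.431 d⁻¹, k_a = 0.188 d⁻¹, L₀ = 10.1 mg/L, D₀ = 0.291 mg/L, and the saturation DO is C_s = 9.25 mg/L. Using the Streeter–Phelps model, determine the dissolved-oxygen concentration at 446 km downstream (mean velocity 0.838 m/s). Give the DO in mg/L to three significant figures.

Travel time t = x/v = 446 km / (0.838 m/s) = 446000 m / 0.838 m/s = 532200 s = 6.160 d.
k_d L₀/(k_a−k_d) = 0.431×10.1/(0.188−0.431) = 4.353/-0.2430 = -17.91 mg/L.
e^(−k_d t) = e^(−0.431×6.160) = 0.07030; e^(−k_a t) = e^(−0.188×6.160) = 0.3141.
D = -17.91 × (0.07030 − 0.3141) + 0.291 × 0.3141 = 4.367 + 0.09140 = 4.459 mg/L.
DO = C_s − D = 9.25 − 4.459 = 4.791 mg/L.

DO ≈ 4.79 mg/L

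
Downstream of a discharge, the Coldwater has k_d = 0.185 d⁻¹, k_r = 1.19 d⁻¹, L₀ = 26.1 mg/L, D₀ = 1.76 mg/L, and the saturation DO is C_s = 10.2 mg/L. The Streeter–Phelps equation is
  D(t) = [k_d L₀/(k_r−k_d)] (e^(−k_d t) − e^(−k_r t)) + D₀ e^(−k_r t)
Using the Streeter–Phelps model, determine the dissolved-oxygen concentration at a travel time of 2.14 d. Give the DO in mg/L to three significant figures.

DO ≈ 7.20 mg/L

k_d L₀/(k_r−k_d) = 0.185×26.1/(1.19−0.185) = 4.829/1.005 = 4.804 mg/L.
e^(−k_d t) = e^(−0.185×2.140) = 0.6731; e^(−k_r t) = e^(−1.19×2.140) = 0.07835.
D = 4.804 × (0.6731 − 0.07835) + 1.76 × 0.07835 = 2.857 + 0.1379 = 2.995 mg/L.
DO = C_s − D = 10.2 − 2.995 = 7.205 mg/L.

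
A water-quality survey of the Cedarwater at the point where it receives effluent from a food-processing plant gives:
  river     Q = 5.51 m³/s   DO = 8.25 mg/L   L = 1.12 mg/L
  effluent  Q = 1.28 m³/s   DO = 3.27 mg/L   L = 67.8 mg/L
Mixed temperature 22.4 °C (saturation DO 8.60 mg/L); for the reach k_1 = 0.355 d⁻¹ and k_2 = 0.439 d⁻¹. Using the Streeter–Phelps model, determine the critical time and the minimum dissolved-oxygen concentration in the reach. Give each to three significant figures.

t_c ≈ 2.26 d; minimum DO ≈ 3.64 mg/L

Mixed DO = (5.51×8.25 + 1.28×3.27)/(5.51+1.28) = 49.64/6.790 = 7.311 mg/L.
Mixed L₀ = (5.51×1.12 + 1.28×67.8)/(6.790) = 92.96/6.790 = 13.69 mg/L.
Initial deficit D₀ = C_s − DO₀ = 8.60 − 7.311 = 1.289 mg/L.
t_c = (1/0.08400) ln[(0.439/0.355)(1 − 1.289×0.08400/(0.355×13.69))] = 11.90 × ln(1.209) = 2.260 d.
D_c = (0.355/0.439) × 13.69 × e^(−0.355×2.260) = 0.8087 × 13.69 × 0.4483 = 4.963 mg/L.
Minimum DO = 8.60 − 4.963 = 3.637 mg/L.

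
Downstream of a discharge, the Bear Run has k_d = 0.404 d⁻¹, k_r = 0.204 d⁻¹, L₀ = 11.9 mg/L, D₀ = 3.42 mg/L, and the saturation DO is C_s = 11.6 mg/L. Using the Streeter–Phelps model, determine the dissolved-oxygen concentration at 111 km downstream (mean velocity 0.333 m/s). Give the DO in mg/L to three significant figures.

DO ≈ 4.16 mg/L

Travel time t = x/v = 111 km / (0.333 m/s) = 111000 m / 0.333 m/s = 333300 s = 3.858 d.
k_d L₀/(k_r−k_d) = 0.404×11.9/(0.204−0.404) = 4.808/-0.2000 = -24.04 mg/L.
e^(−k_d t) = e^(−0.404×3.858) = 0.2104; e^(−k_r t) = e^(−0.204×3.858) = 0.4552.
D = -24.04 × (0.2104 − 0.4552) + 3.42 × 0.4552 = 5.884 + 1.557 = 7.441 mg/L.
DO = C_s − D = 11.6 − 7.441 = 4.159 mg/L.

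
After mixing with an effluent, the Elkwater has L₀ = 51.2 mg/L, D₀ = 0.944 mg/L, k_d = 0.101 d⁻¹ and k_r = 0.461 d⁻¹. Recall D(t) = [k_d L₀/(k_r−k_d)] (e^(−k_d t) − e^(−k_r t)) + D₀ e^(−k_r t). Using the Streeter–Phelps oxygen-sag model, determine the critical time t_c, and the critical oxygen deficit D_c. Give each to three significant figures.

t_c ≈ 4.03 d; D_c ≈ 7.47 mg/L

At the critical point dD/dt = 0, so k_d L₀ e^(−k_d t) = k_r D. Substituting D(t) from the Streeter–Phelps equation and solving for t gives
t_c = ln[(k_r/k_d)(1 − D₀(k_r−k_d)/(k_d L₀))] / (k_r−k_d).
Here k_r−k_d = 0.3600 d⁻¹ and 1 − D₀(k_r−k_d)/(k_d L₀) = 1 − 0.944×0.3600/(0.101×51.2) = 0.9343, so
t_c = ln(4.564 × 0.9343) / 0.3600 = 1.450 / 0.3600 = 4.029 d.
D_c = (k_d/k_r) L₀ e^(−k_d t_c) = (0.101/0.461) × 51.2 × e^(−0.101×4.029) = 0.2191 × 51.2 × 0.6657 = 7.468 mg/L.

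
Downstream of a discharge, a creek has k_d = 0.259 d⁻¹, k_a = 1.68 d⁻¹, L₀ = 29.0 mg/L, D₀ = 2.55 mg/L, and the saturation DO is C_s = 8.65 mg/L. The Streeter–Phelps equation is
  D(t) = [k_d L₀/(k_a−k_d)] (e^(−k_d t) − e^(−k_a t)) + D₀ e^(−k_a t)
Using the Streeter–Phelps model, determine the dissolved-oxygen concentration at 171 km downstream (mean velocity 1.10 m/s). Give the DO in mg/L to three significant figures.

DO ≈ 5.47 mg/L

Travel time t = x/v = 171 km / (1.10 m/s) = 171000 m / 1.10 m/s = 155500 s = 1.799 d.
k_d L₀/(k_a−k_d) = 0.259×29.0/(1.68−0.259) = 7.511/1.421 = 5.286 mg/L.
e^(−k_d t) = e^(−0.259×1.799) = 0.6275; e^(−k_a t) = e^(−1.68×1.799) = 0.04867.
D = 5.286 × (0.6275 − 0.04867) + 2.55 × 0.04867 = 3.060 + 0.1241 = 3.184 mg/L.
DO = C_s − D = 8.65 − 3.184 = 5.466 mg/L.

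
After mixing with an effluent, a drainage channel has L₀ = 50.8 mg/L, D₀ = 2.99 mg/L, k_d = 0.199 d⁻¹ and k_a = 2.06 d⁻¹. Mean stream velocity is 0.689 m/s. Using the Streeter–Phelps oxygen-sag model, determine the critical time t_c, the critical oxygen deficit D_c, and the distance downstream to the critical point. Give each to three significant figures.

With k_a/k_d = 10.35 and 1 − D₀(k_a−k_d)/(k_d L₀) = 0.4496,
t_c = ln(10.35 × 0.4496) / (2.06 − 0.199) = ln(4.654) / 1.861 = 1.538/1.861 = 0.8263 d.
L(t_c) = L₀ e^(−k_d t_c) = 50.8 × 0.8484 = 43.10 mg/L, and at the critical point k_a D_c = k_d L, so D_c = (0.199/2.06) × 43.10 = 4.163 mg/L.
x_c = v t_c = 0.689 m/s × 0.8263 d × 86400 s/d = 49190 m ≈ 49.2 km.

t_c ≈ 0.826 d; D_c ≈ 4.16 mg/L; x_c ≈ 49.2 km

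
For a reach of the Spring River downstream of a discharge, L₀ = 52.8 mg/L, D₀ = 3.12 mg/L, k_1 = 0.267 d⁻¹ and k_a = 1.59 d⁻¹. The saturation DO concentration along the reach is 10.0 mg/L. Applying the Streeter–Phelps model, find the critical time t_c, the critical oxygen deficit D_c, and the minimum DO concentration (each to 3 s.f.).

t_c ≈ 1.09 d; D_c ≈ 6.63 mg/L; min DO ≈ 3.37 mg/L

At the critical point dD/dt = 0, so k_1 L₀ e^(−k_1 t) = k_a D. Substituting D(t) from the Streeter–Phelps equation and solving for t gives
t_c = ln[(k_a/k_1)(1 − D₀(k_a−k_1)/(k_1 L₀))] / (k_a−k_1).
Here k_a−k_1 = 1.323 d⁻¹ and 1 − D₀(k_a−k_1)/(k_1 L₀) = 1 − 3.12×1.323/(0.267×52.8) = 0.7072, so
t_c = ln(5.955 × 0.7072) / 1.323 = 1.438 / 1.323 = 1.087 d.
L(t_c) = L₀ e^(−k_1 t_c) = 52.8 × 0.7481 = 39.50 mg/L, and at the critical point k_a D_c = k_1 L, so D_c = (0.267/1.59) × 39.50 = 6.633 mg/L.
Minimum DO = C_s − D_c = 10.0 − 6.633 = 3.367 mg/L.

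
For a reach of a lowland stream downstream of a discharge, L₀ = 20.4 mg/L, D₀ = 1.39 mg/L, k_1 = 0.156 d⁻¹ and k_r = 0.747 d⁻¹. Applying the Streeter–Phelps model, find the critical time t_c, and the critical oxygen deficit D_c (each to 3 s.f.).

At the critical point dD/dt = 0, so k_1 L₀ e^(−k_1 t) = k_r D. Substituting D(t) from the Streeter–Phelps equation and solving for t gives
t_c = ln[(k_r/k_1)(1 − D₀(k_r−k_1)/(k_1 L₀))] / (k_r−k_1).
Here k_r−k_1 = 0.5910 d⁻¹ and 1 − D₀(k_r−k_1)/(k_1 L₀) = 1 − 1.39×0.5910/(0.156×20.4) = 0.7419, so
t_c = ln(4.788 × 0.7419) / 0.5910 = 1.268 / 0.5910 = 2.145 d.
D_c = (k_1/k_r) L₀ e^(−k_1 t_c) = (0.156/0.747) × 20.4 × e^(−0.156×2.145) = 0.2088 × 20.4 × 0.7156 = 3.049 mg/L.

t_c ≈ 2.14 d; D_c ≈ 3.05 mg/L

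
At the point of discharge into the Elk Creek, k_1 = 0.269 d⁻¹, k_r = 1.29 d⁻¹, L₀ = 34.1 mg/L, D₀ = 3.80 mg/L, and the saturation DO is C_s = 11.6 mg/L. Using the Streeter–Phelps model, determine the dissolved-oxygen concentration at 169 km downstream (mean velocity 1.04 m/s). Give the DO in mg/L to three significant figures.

Travel time t = x/v = 169 km / (1.04 m/s) = 169000 m / 1.04 m/s = 162500 s = 1.881 d.
k_1 L₀/(k_r−k_1) = 0.269×34.1/(1.29−0.269) = 9.173/1.021 = 8.984 mg/L.
e^(−k_1 t) = e^(−0.269×1.881) = 0.6029; e^(−k_r t) = e^(−1.29×1.881) = 0.08837.
D = 8.984 × (0.6029 − 0.08837) + 3.80 × 0.08837 = 4.623 + 0.3358 = 4.959 mg/L.
DO = C_s − D = 11.6 − 4.959 = 6.641 mg/L.

DO ≈ 6.64 mg/L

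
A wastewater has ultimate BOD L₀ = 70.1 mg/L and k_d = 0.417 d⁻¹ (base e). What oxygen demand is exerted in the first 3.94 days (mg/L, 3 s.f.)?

y ≈ 56.5 mg/L

y_t = L₀(1 − e^(−k_d t)) = 70.1 × (1 − e^(−0.417×3.94))
= 70.1 × (1 − 0.1934) = 70.1 × 0.8066 = 56.54 mg/L.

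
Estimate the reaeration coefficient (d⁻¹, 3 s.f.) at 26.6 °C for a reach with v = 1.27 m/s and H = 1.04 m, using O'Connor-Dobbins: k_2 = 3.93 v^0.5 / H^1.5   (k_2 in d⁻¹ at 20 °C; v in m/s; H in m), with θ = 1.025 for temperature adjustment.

k_2 ≈ 4.91 d⁻¹

k_2(20) = 3.93 × 1.27^0.5 / 1.04^1.5 = 3.93 × 1.127 / 1.061 = 4.176 d⁻¹.
k_2(26.6) = 4.176 × 1.025^(26.6−20) = 4.176 × 1.177 = 4.915 d⁻¹.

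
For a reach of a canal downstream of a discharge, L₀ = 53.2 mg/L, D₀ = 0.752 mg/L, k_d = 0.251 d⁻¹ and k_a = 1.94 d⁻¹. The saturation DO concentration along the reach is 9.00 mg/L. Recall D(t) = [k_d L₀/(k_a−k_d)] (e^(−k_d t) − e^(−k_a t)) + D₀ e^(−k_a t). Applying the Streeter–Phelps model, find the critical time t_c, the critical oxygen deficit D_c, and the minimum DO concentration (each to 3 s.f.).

t_c ≈ 1.15 d; D_c ≈ 5.16 mg/L; min DO ≈ 3.84 mg/L

t_c = [1/(k_a−k_d)] ln[(k_a/k_d)(1 − D₀(k_a−k_d)/(k_d L₀))]
= [1/(1.94−0.251)] ln[(1.94/0.251)(1 − 0.752×1.689/(0.251×53.2))]
= (1/1.689) ln[7.729 × 0.9049] = 0.5921 × ln(6.994) = 0.5921 × 1.945 = 1.152 d.
L(t_c) = L₀ e^(−k_d t_c) = 53.2 × 0.7490 = 39.85 mg/L, and at the critical point k_a D_c = k_d L, so D_c = (0.251/1.94) × 39.85 = 5.155 mg/L.
Minimum DO = C_s − D_c = 9.00 − 5.155 = 3.845 mg/L.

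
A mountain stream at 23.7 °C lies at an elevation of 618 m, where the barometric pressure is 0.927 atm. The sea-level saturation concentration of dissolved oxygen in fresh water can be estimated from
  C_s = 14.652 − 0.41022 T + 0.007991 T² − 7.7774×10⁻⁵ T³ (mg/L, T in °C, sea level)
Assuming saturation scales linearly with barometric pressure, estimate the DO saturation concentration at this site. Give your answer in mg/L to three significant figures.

C_s ≈ 7.77 mg/L

At sea level: C_s = 14.652 − 0.41022×23.7 + 0.007991×23.7² − 7.7774×10⁻⁵×23.7³ = 8.383 mg/L.
Pressure correction: C_s' = 8.383 × 0.927 = 7.771 mg/L.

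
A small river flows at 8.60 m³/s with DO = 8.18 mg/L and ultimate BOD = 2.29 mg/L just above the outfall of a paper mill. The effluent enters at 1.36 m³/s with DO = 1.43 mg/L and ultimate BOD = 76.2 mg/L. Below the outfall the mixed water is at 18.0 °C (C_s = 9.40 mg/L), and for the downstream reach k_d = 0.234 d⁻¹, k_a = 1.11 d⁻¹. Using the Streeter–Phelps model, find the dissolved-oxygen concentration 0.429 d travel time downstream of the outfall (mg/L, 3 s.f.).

DO ≈ 7.13 mg/L

Mixed DO = (8.60×8.18 + 1.36×1.43)/(8.60+1.36) = 72.29/9.960 = 7.258 mg/L.
Mixed L₀ = (8.60×2.29 + 1.36×76.2)/(9.960) = 123.3/9.960 = 12.38 mg/L.
Initial deficit D₀ = C_s − DO₀ = 9.40 − 7.258 = 2.142 mg/L.
D(0.429) = [0.234×12.38/(1.11−0.234)](e^(−0.234×0.429) − e^(−1.11×0.429)) + 2.142 e^(−1.11×0.429)
= 3.308 × (0.9045 − 0.6211) + 2.142 × 0.6211 = 2.267 mg/L.
DO = 9.40 − 2.267 = 7.133 mg/L.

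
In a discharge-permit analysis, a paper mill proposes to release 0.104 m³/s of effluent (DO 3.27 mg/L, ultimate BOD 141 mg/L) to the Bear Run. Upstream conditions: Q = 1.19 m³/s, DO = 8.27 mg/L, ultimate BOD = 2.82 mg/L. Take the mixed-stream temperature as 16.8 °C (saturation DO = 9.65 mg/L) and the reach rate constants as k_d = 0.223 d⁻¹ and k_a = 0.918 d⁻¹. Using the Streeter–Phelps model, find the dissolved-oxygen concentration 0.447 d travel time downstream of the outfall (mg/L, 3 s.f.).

Mixed DO = (1.19×8.27 + 0.104×3.27)/(1.19+0.104) = 10.18/1.294 = 7.868 mg/L.
Mixed L₀ = (1.19×2.82 + 0.104×141)/(1.294) = 18.02/1.294 = 13.93 mg/L.
Initial deficit D₀ = C_s − DO₀ = 9.65 − 7.868 = 1.782 mg/L.
D(0.447) = [0.223×13.93/(0.918−0.223)](e^(−0.223×0.447) − e^(−0.918×0.447)) + 1.782 e^(−0.918×0.447)
= 4.468 × (0.9051 − 0.6634) + 1.782 × 0.6634 = 2.262 mg/L.
DO = 9.65 − 2.262 = 7.388 mg/L.

DO ≈ 7.39 mg/L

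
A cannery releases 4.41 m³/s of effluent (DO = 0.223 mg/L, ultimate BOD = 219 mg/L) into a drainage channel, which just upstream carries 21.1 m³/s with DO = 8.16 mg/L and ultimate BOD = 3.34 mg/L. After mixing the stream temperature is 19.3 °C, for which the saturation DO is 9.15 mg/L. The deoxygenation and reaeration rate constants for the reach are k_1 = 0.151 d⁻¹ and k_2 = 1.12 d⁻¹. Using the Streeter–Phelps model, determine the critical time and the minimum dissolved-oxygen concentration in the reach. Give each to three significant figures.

Mixed DO = (21.1×8.16 + 4.41×0.223)/(21.1+4.41) = 173.2/25.51 = 6.788 mg/L.
Mixed L₀ = (21.1×3.34 + 4.41×219)/(25.51) = 1036/25.51 = 40.62 mg/L.
Initial deficit D₀ = C_s − DO₀ = 9.15 − 6.788 = 2.362 mg/L.
t_c = (1/0.9690) ln[(1.12/0.151)(1 − 2.362×0.9690/(0.151×40.62))] = 1.032 × ln(4.649) = 1.586 d.
D_c = (0.151/1.12) × 40.62 × e^(−0.151×1.586) = 0.1348 × 40.62 × 0.7870 = 4.310 mg/L.
Minimum DO = 9.15 − 4.310 = 4.840 mg/L.

t_c ≈ 1.59 d; minimum DO ≈ 4.84 mg/L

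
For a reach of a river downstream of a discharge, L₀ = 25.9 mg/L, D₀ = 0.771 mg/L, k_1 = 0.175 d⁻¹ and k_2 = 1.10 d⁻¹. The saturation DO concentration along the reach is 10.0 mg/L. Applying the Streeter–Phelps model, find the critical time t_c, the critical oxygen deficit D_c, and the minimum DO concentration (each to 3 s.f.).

t_c ≈ 1.80 d; D_c ≈ 3.01 mg/L; min DO ≈ 6.99 mg/L

With k_2/k_1 = 6.286 and 1 − D₀(k_2−k_1)/(k_1 L₀) = 0.8427,
t_c = ln(6.286 × 0.8427) / (1.10 − 0.175) = ln(5.297) / 0.9250 = 1.667/0.9250 = 1.802 d.
D_c = (k_1/k_2) L₀ e^(−k_1 t_c) = (0.175/1.10) × 25.9 × e^(−0.175×1.802) = 0.1591 × 25.9 × 0.7295 = 3.006 mg/L.
Minimum DO = C_s − D_c = 10.0 − 3.006 = 6.994 mg/L.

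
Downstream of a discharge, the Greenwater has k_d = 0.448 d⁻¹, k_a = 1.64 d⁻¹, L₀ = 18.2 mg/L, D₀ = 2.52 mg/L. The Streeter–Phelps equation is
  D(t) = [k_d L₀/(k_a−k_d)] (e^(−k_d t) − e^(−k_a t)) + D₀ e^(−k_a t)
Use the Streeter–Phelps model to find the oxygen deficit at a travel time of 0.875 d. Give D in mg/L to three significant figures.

k_d L₀/(k_a−k_d) = 0.448×18.2/(1.64−0.448) = 8.154/1.192 = 6.840 mg/L.
e^(−k_d t) = e^(−0.448×0.8750) = 0.6757; e^(−k_a t) = e^(−1.64×0.8750) = 0.2381.
D = 6.840 × (0.6757 − 0.2381) + 2.52 × 0.2381 = 2.993 + 0.6001 = 3.593 mg/L.

D ≈ 3.59 mg/L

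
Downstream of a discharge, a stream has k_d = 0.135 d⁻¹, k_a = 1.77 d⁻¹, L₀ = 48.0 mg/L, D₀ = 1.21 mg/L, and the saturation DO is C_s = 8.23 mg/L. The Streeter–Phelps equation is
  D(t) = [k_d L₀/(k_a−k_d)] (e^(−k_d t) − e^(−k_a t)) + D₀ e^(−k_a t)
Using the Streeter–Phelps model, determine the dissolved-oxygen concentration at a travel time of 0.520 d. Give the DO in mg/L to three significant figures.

k_d L₀/(k_a−k_d) = 0.135×48.0/(1.77−0.135) = 6.480/1.635 = 3.963 mg/L.
e^(−k_d t) = e^(−0.135×0.5200) = 0.9322; e^(−k_a t) = e^(−1.77×0.5200) = 0.3984.
D = 3.963 × (0.9322 − 0.3984) + 1.21 × 0.3984 = 2.116 + 0.4820 = 2.598 mg/L.
DO = C_s − D = 8.23 − 2.598 = 5.632 mg/L.

DO ≈ 5.63 mg/L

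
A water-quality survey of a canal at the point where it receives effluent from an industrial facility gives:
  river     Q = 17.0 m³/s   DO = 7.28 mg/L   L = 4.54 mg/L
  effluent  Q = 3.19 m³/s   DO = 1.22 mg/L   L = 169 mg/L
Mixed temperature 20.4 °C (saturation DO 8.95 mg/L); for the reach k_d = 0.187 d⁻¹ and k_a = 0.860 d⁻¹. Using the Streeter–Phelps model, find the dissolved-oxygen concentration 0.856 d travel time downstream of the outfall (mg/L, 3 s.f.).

Mixed DO = (17.0×7.28 + 3.19×1.22)/(17.0+3.19) = 127.7/20.19 = 6.323 mg/L.
Mixed L₀ = (17.0×4.54 + 3.19×169)/(20.19) = 616.3/20.19 = 30.52 mg/L.
Initial deficit D₀ = C_s − DO₀ = 8.95 − 6.323 = 2.627 mg/L.
D(0.856) = [0.187×30.52/(0.860−0.187)](e^(−0.187×0.856) − e^(−0.860×0.856)) + 2.627 e^(−0.860×0.856)
= 8.482 × (0.8521 − 0.4789) + 2.627 × 0.4789 = 4.423 mg/L.
DO = 8.95 − 4.423 = 4.527 mg/L.

DO ≈ 4.53 mg/L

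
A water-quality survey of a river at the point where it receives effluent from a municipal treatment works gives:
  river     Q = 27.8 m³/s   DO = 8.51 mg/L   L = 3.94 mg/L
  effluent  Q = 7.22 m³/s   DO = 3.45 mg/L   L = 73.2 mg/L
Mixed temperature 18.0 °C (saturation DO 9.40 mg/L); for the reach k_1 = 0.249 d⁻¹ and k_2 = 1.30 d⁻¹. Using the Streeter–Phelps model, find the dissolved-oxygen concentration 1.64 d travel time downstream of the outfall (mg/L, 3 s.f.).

DO ≈ 6.81 mg/L

Mixed DO = (27.8×8.51 + 7.22×3.45)/(27.8+7.22) = 261.5/35.02 = 7.467 mg/L.
Mixed L₀ = (27.8×3.94 + 7.22×73.2)/(35.02) = 638.0/35.02 = 18.22 mg/L.
Initial deficit D₀ = C_s − DO₀ = 9.40 − 7.467 = 1.933 mg/L.
D(1.64) = [0.249×18.22/(1.30−0.249)](e^(−0.249×1.64) − e^(−1.30×1.64)) + 1.933 e^(−1.30×1.64)
= 4.316 × (0.6647 − 0.1186) + 1.933 × 0.1186 = 2.587 mg/L.
DO = 9.40 − 2.587 = 6.813 mg/L.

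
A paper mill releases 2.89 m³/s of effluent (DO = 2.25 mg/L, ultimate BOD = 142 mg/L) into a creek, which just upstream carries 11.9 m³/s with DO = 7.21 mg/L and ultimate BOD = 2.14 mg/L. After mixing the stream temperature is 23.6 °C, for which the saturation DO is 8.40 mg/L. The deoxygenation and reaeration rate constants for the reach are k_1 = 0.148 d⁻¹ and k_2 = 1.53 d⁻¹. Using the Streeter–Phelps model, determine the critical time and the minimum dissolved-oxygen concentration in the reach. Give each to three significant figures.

t_c ≈ 0.856 d; minimum DO ≈ 5.89 mg/L

Mixed DO = (11.9×7.21 + 2.89×2.25)/(11.9+2.89) = 92.30/14.79 = 6.241 mg/L.
Mixed L₀ = (11.9×2.14 + 2.89×142)/(14.79) = 435.8/14.79 = 29.47 mg/L.
Initial deficit D₀ = C_s − DO₀ = 8.40 − 6.241 = 2.159 mg/L.
t_c = (1/1.382) ln[(1.53/0.148)(1 − 2.159×1.382/(0.148×29.47))] = 0.7236 × ln(3.265) = 0.8562 d.
D_c = (0.148/1.53) × 29.47 × e^(−0.148×0.8562) = 0.09673 × 29.47 × 0.8810 = 2.511 mg/L.
Minimum DO = 8.40 − 2.511 = 5.889 mg/L.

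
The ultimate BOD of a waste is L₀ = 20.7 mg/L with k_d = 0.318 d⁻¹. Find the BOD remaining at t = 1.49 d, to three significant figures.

L ≈ 12.9 mg/L

L_t = L₀ e^(−k_d t) = 20.7 × e^(−0.318×1.49) = 20.7 × 0.6226 = 12.89 mg/L.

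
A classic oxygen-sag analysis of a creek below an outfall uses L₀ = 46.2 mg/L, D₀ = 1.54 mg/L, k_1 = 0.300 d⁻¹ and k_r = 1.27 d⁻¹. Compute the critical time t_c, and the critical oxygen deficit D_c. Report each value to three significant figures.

t_c ≈ 1.37 d; D_c ≈ 7.24 mg/L

At the critical point dD/dt = 0, so k_1 L₀ e^(−k_1 t) = k_r D. Substituting D(t) from the Streeter–Phelps equation and solving for t gives
t_c = ln[(k_r/k_1)(1 − D₀(k_r−k_1)/(k_1 L₀))] / (k_r−k_1).
Here k_r−k_1 = 0.9700 d⁻¹ and 1 − D₀(k_r−k_1)/(k_1 L₀) = 1 − 1.54×0.9700/(0.300×46.2) = 0.8922, so
t_c = ln(4.233 × 0.8922) / 0.9700 = 1.329 / 0.9700 = 1.370 d.
L(t_c) = L₀ e^(−k_1 t_c) = 46.2 × 0.6630 = 30.63 mg/L, and at the critical point k_r D_c = k_1 L, so D_c = (0.300/1.27) × 30.63 = 7.235 mg/L.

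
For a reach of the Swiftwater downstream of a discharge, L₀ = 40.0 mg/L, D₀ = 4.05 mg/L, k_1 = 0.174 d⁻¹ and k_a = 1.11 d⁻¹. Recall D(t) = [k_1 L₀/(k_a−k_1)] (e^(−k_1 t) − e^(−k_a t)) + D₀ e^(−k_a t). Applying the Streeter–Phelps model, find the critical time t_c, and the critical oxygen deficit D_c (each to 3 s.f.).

At the critical point dD/dt = 0, so k_1 L₀ e^(−k_1 t) = k_a D. Substituting D(t) from the Streeter–Phelps equation and solving for t gives
t_c = ln[(k_a/k_1)(1 − D₀(k_a−k_1)/(k_1 L₀))] / (k_a−k_1).
Here k_a−k_1 = 0.9360 d⁻¹ and 1 − D₀(k_a−k_1)/(k_1 L₀) = 1 − 4.05×0.9360/(0.174×40.0) = 0.4553, so
t_c = ln(6.379 × 0.4553) / 0.9360 = 1.066 / 0.9360 = 1.139 d.
L(t_c) = L₀ e^(−k_1 t_c) = 40.0 × 0.8202 = 32.81 mg/L, and at the critical point k_a D_c = k_1 L, so D_c = (0.174/1.11) × 32.81 = 5.143 mg/L.

t_c ≈ 1.14 d; D_c ≈ 5.14 mg/L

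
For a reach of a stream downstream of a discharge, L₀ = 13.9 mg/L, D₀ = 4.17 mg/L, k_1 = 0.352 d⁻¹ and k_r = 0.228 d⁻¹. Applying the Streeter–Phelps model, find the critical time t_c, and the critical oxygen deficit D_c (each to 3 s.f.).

At the critical point dD/dt = 0, so k_1 L₀ e^(−k_1 t) = k_r D. Substituting D(t) from the Streeter–Phelps equation and solving for t gives
t_c = ln[(k_r/k_1)(1 − D₀(k_r−k_1)/(k_1 L₀))] / (k_r−k_1).
Here k_r−k_1 = -0.1240 d⁻¹ and 1 − D₀(k_r−k_1)/(k_1 L₀) = 1 − 4.17×-0.1240/(0.352×13.9) = 1.106, so
t_c = ln(0.6477 × 1.106) / -0.1240 = -0.3338 / -0.1240 = 2.692 d.
D_c = (k_1/k_r) L₀ e^(−k_1 t_c) = (0.352/0.228) × 13.9 × e^(−0.352×2.692) = 1.544 × 13.9 × 0.3877 = 8.319 mg/L.

t_c ≈ 2.69 d; D_c ≈ 8.32 mg/L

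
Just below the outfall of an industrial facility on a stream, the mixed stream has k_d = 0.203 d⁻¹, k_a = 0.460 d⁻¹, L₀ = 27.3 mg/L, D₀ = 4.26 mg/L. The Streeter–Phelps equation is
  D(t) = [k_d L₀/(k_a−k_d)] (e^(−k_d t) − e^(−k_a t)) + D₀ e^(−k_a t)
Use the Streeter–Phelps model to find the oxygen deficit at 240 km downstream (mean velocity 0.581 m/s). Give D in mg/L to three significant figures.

D ≈ 6.25 mg/L

Travel time t = x/v = 240 km / (0.581 m/s) = 240000 m / 0.581 m/s = 413100 s = 4.781 d.
k_d L₀/(k_a−k_d) = 0.203×27.3/(0.460−0.203) = 5.542/0.2570 = 21.56 mg/L.
e^(−k_d t) = e^(−0.203×4.781) = 0.3789; e^(−k_a t) = e^(−0.460×4.781) = 0.1109.
D = 21.56 × (0.3789 − 0.1109) + 4.26 × 0.1109 = 5.779 + 0.4724 = 6.251 mg/L.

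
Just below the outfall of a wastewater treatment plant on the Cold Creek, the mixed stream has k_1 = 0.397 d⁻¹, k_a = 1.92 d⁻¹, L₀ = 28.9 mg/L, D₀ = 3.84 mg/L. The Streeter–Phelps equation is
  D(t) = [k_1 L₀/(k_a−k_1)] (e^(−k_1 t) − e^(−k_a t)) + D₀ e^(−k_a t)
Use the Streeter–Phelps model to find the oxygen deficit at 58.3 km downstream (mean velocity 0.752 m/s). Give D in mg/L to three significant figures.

D ≈ 4.62 mg/L

Travel time t = x/v = 58.3 km / (0.752 m/s) = 58300 m / 0.752 m/s = 77530 s = 0.8973 d.
k_1 L₀/(k_a−k_1) = 0.397×28.9/(1.92−0.397) = 11.47/1.523 = 7.533 mg/L.
e^(−k_1 t) = e^(−0.397×0.8973) = 0.7003; e^(−k_a t) = e^(−1.92×0.8973) = 0.1786.
D = 7.533 × (0.7003 − 0.1786) + 3.84 × 0.1786 = 3.931 + 0.6857 = 4.616 mg/L.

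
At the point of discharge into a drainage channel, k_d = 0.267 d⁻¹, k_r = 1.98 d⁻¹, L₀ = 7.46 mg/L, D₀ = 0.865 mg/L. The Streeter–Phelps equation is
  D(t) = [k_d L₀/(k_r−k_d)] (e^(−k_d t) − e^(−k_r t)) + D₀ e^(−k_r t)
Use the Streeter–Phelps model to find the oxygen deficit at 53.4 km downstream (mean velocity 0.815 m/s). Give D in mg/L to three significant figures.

D ≈ 0.883 mg/L

Travel time t = x/v = 53.4 km / (0.815 m/s) = 53400 m / 0.815 m/s = 65520 s = 0.7584 d.
k_d L₀/(k_r−k_d) = 0.267×7.46/(1.98−0.267) = 1.992/1.713 = 1.163 mg/L.
e^(−k_d t) = e^(−0.267×0.7584) = 0.8167; e^(−k_r t) = e^(−1.98×0.7584) = 0.2228.
D = 1.163 × (0.8167 − 0.2228) + 0.865 × 0.2228 = 0.6906 + 0.1927 = 0.8833 mg/L.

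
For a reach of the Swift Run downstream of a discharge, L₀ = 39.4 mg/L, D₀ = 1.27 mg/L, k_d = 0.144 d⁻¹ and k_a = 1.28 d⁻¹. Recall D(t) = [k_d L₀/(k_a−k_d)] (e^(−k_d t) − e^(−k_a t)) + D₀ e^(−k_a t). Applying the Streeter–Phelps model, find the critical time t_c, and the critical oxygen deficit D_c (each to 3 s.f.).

At the critical point dD/dt = 0, so k_d L₀ e^(−k_d t) = k_a D. Substituting D(t) from the Streeter–Phelps equation and solving for t gives
t_c = ln[(k_a/k_d)(1 − D₀(k_a−k_d)/(k_d L₀))] / (k_a−k_d).
Here k_a−k_d = 1.136 d⁻¹ and 1 − D₀(k_a−k_d)/(k_d L₀) = 1 − 1.27×1.136/(0.144×39.4) = 0.7457, so
t_c = ln(8.889 × 0.7457) / 1.136 = 1.891 / 1.136 = 1.665 d.
D_c = (k_d/k_a) L₀ e^(−k_d t_c) = (0.144/1.28) × 39.4 × e^(−0.144×1.665) = 0.1125 × 39.4 × 0.7868 = 3.488 mg/L.

t_c ≈ 1.66 d; D_c ≈ 3.49 mg/L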